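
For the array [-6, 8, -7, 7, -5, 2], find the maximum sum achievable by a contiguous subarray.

Using Kadane's algorithm on [-6, 8, -7, 7, -5, 2]:

Scanning through the array:
Position 1 (value 8): max_ending_here = 8, max_so_far = 8
Position 2 (value -7): max_ending_here = 1, max_so_far = 8
Position 3 (value 7): max_ending_here = 8, max_so_far = 8
Position 4 (value -5): max_ending_here = 3, max_so_far = 8
Position 5 (value 2): max_ending_here = 5, max_so_far = 8

Maximum subarray: [8]
Maximum sum: 8

The maximum subarray is [8] with sum 8. This subarray runs from index 1 to index 1.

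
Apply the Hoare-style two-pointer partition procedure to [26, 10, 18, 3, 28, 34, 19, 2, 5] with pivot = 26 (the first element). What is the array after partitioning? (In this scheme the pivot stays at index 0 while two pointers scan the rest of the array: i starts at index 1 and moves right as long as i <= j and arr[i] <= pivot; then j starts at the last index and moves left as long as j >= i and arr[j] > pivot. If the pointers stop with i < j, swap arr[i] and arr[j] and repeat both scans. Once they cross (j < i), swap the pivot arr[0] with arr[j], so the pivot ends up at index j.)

Hoare-style two-pointer partition with pivot = 26:

Initial array: [26, 10, 18, 3, 28, 34, 19, 2, 5]

Pointers start at i = 1, j = 8.
i stops at index 4 (arr[4]=28 > 26), j stops at index 8 (arr[8]=5 <= 26): swap arr[4] and arr[8], array becomes [26, 10, 18, 3, 5, 34, 19, 2, 28]
i stops at index 5 (arr[5]=34 > 26), j stops at index 7 (arr[7]=2 <= 26): swap arr[5] and arr[7], array becomes [26, 10, 18, 3, 5, 2, 19, 34, 28]
i ends at 7, j ends at 6: the pointers have crossed (j < i), so scanning stops.

Swap pivot arr[0] with arr[6] to place pivot at position 6: [19, 10, 18, 3, 5, 2, 26, 34, 28]
Pivot position: 6

After partitioning with pivot 26, the array becomes [19, 10, 18, 3, 5, 2, 26, 34, 28]. The pivot is placed at index 6. All elements to the left of the pivot are <= 26, and all elements to the right are > 26.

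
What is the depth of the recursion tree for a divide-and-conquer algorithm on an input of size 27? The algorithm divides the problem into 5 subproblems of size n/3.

For divide and conquer with division factor 3:

Problem sizes at each level:
Level 0: 27
Level 1: 9
Level 2: 3
Level 3: 1

The root is level 0 and the size-1 base case is level 3 (the tree spans levels 0 through 3, i.e. 4 levels counting the root), so the depth is the number of divisions: log_3(27) = 3

The recursion tree depth is log_3(27) = 3. At each level, the problem size is divided by 3, so it takes 3 divisions to reduce to a base case of size 1. The algorithm makes 5 recursive calls at each level.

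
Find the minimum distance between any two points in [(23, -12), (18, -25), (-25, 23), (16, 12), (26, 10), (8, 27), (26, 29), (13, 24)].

Computing all pairwise distances among 8 points:

d((23, -12), (18, -25)) = 13.9284
d((23, -12), (-25, 23)) = 59.4054
d((23, -12), (16, 12)) = 25.0
d((23, -12), (26, 10)) = 22.2036
d((23, -12), (8, 27)) = 41.7852
d((23, -12), (26, 29)) = 41.1096
d((23, -12), (13, 24)) = 37.3631
d((18, -25), (-25, 23)) = 64.4438
d((18, -25), (16, 12)) = 37.054
d((18, -25), (26, 10)) = 35.9026
d((18, -25), (8, 27)) = 52.9528
d((18, -25), (26, 29)) = 54.5894
d((18, -25), (13, 24)) = 49.2544
d((-25, 23), (16, 12)) = 42.45
d((-25, 23), (26, 10)) = 52.6308
d((-25, 23), (8, 27)) = 33.2415
d((-25, 23), (26, 29)) = 51.3517
d((-25, 23), (13, 24)) = 38.0132
d((16, 12), (26, 10)) = 10.198
d((16, 12), (8, 27)) = 17.0
d((16, 12), (26, 29)) = 19.7231
d((16, 12), (13, 24)) = 12.3693
d((26, 10), (8, 27)) = 24.7588
d((26, 10), (26, 29)) = 19.0
d((26, 10), (13, 24)) = 19.105
d((8, 27), (26, 29)) = 18.1108
d((8, 27), (13, 24)) = 5.831 <-- minimum
d((26, 29), (13, 24)) = 13.9284

Closest pair: (8, 27) and (13, 24) with distance 5.831

The closest pair is (8, 27) and (13, 24) with Euclidean distance 5.831. For 8 points, brute-force pairwise comparison is shown above. For large n, the divide-and-conquer algorithm (sort by x, recurse on halves, check the dividing strip) achieves O(n log n).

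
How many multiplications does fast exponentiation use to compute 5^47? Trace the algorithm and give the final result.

Computing 5^47 by squaring (build up from 5^1; each line after the first costs one multiplication):

5^1 = 5
5^2 = (5^1)^2 = 5^2 = 25
5^4 = (5^2)^2 = 25^2 = 625
5^5 = 5 * 5^4 = 5 * 625 = 3125
5^10 = (5^5)^2 = 3125^2 = 9765625
5^11 = 5 * 5^10 = 5 * 9765625 = 48828125
5^22 = (5^11)^2 = 48828125^2 = 2384185791015625
5^23 = 5 * 5^22 = 5 * 2384185791015625 = 11920928955078125
5^46 = (5^23)^2 = 11920928955078125^2 = 142108547152020037174224853515625
5^47 = 5 * 5^46 = 5 * 142108547152020037174224853515625 = 710542735760100185871124267578125

Result: 710542735760100185871124267578125
Multiplications needed: 9 (9 lines after 5^1)

5^47 = 710542735760100185871124267578125. Using exponentiation by squaring, this requires 9 multiplications. The key idea: if the exponent is even, square the half-power; if odd, multiply by the base once.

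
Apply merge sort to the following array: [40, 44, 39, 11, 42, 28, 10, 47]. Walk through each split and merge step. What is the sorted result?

Merge sort trace:

Split: [40, 44, 39, 11, 42, 28, 10, 47] -> [40, 44, 39, 11] and [42, 28, 10, 47]
  Split: [40, 44, 39, 11] -> [40, 44] and [39, 11]
    Split: [40, 44] -> [40] and [44]
    Merge: [40] + [44] -> [40, 44]
    Split: [39, 11] -> [39] and [11]
    Merge: [39] + [11] -> [11, 39]
  Merge: [40, 44] + [11, 39] -> [11, 39, 40, 44]
  Split: [42, 28, 10, 47] -> [42, 28] and [10, 47]
    Split: [42, 28] -> [42] and [28]
    Merge: [42] + [28] -> [28, 42]
    Split: [10, 47] -> [10] and [47]
    Merge: [10] + [47] -> [10, 47]
  Merge: [28, 42] + [10, 47] -> [10, 28, 42, 47]
Merge: [11, 39, 40, 44] + [10, 28, 42, 47] -> [10, 11, 28, 39, 40, 42, 44, 47]

Final sorted array: [10, 11, 28, 39, 40, 42, 44, 47]

The merge sort proceeds by recursively splitting the array and merging sorted halves.
After all merges, the sorted array is [10, 11, 28, 39, 40, 42, 44, 47].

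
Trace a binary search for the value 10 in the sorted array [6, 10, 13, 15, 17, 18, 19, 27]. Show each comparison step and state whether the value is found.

Binary search for 10 in [6, 10, 13, 15, 17, 18, 19, 27]:

lo=0, hi=7, mid=3, arr[mid]=15 -> 15 > 10, search left half
lo=0, hi=2, mid=1, arr[mid]=10 -> Found target at index 1!

Binary search finds 10 at index 1 after 2 comparisons. The search repeatedly halves the search space by comparing with the middle element.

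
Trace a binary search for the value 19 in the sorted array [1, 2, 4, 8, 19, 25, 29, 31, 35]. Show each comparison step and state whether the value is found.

Binary search for 19 in [1, 2, 4, 8, 19, 25, 29, 31, 35]:

lo=0, hi=8, mid=4, arr[mid]=19 -> Found target at index 4!

Binary search finds 19 at index 4 after 1 comparisons. The search repeatedly halves the search space by comparing with the middle element.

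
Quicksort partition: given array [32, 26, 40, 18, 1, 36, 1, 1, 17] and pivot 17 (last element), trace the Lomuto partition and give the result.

Lomuto partition with pivot = 17:

Initial array: [32, 26, 40, 18, 1, 36, 1, 1, 17]

arr[0]=32 > 17: no swap
arr[1]=26 > 17: no swap
arr[2]=40 > 17: no swap
arr[3]=18 > 17: no swap
arr[4]=1 <= 17: swap with position 0, array becomes [1, 26, 40, 18, 32, 36, 1, 1, 17]
arr[5]=36 > 17: no swap
arr[6]=1 <= 17: swap with position 1, array becomes [1, 1, 40, 18, 32, 36, 26, 1, 17]
arr[7]=1 <= 17: swap with position 2, array becomes [1, 1, 1, 18, 32, 36, 26, 40, 17]

Place pivot at position 3: [1, 1, 1, 17, 32, 36, 26, 40, 18]
Pivot position: 3

After partitioning with pivot 17, the array becomes [1, 1, 1, 17, 32, 36, 26, 40, 18]. The pivot is placed at index 3. All elements to the left of the pivot are <= 17, and all elements to the right are > 17.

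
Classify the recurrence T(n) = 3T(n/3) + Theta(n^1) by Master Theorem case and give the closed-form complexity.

Master Theorem for T(n) = 3T(n/3) + O(n^1):

a = 3, b = 3, c = 1
log_b(a) = log_3(3) = 1.0000

Case 2: c = 1 = log_3(3) = 1.0000
T(n) = O(n^1 log n) = O(n log n)

For T(n) = 3T(n/3) + O(n^1): log_3(3) = 1.0000. This is Case 2 of the Master Theorem (c = log_b(a), equal work at all levels), giving O(n log n).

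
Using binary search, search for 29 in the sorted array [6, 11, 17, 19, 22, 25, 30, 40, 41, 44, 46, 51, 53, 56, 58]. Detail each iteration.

Binary search for 29 in [6, 11, 17, 19, 22, 25, 30, 40, 41, 44, 46, 51, 53, 56, 58]:

lo=0, hi=14, mid=7, arr[mid]=40 -> 40 > 29, search left half
lo=0, hi=6, mid=3, arr[mid]=19 -> 19 < 29, search right half
lo=4, hi=6, mid=5, arr[mid]=25 -> 25 < 29, search right half
lo=6, hi=6, mid=6, arr[mid]=30 -> 30 > 29, search left half
lo=6 > hi=5, target 29 not found

Binary search determines that 29 is not in the array after 4 comparisons. The search space was exhausted without finding the target.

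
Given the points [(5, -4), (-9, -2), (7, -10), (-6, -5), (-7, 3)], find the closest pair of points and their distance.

Computing all pairwise distances among 5 points:

d((5, -4), (-9, -2)) = 14.1421
d((5, -4), (7, -10)) = 6.3246
d((5, -4), (-6, -5)) = 11.0454
d((5, -4), (-7, 3)) = 13.8924
d((-9, -2), (7, -10)) = 17.8885
d((-9, -2), (-6, -5)) = 4.2426 <-- minimum
d((-9, -2), (-7, 3)) = 5.3852
d((7, -10), (-6, -5)) = 13.9284
d((7, -10), (-7, 3)) = 19.105
d((-6, -5), (-7, 3)) = 8.0623

Closest pair: (-9, -2) and (-6, -5) with distance 4.2426

The closest pair is (-9, -2) and (-6, -5) with Euclidean distance 4.2426. For 5 points, brute-force pairwise comparison is shown above. For large n, the divide-and-conquer algorithm (sort by x, recurse on halves, check the dividing strip) achieves O(n log n).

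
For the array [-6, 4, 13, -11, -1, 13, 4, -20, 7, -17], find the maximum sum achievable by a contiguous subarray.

Using Kadane's algorithm on [-6, 4, 13, -11, -1, 13, 4, -20, 7, -17]:

Scanning through the array:
Position 1 (value 4): max_ending_here = 4, max_so_far = 4
Position 2 (value 13): max_ending_here = 17, max_so_far = 17
Position 3 (value -11): max_ending_here = 6, max_so_far = 17
Position 4 (value -1): max_ending_here = 5, max_so_far = 17
Position 5 (value 13): max_ending_here = 18, max_so_far = 18
Position 6 (value 4): max_ending_here = 22, max_so_far = 22
Position 7 (value -20): max_ending_here = 2, max_so_far = 22
Position 8 (value 7): max_ending_here = 9, max_so_far = 22
Position 9 (value -17): max_ending_here = -8, max_so_far = 22

Maximum subarray: [4, 13, -11, -1, 13, 4]
Maximum sum: 22

The maximum subarray is [4, 13, -11, -1, 13, 4] with sum 22. This subarray runs from index 1 to index 6.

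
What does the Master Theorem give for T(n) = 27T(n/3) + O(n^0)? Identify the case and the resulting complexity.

Master Theorem for T(n) = 27T(n/3) + O(n^0):

a = 27, b = 3, c = 0
log_b(a) = log_3(27) = 3.0000

Case 1: c = 0 < log_3(27) = 3.0000
T(n) = O(n^(log_3 27)) = O(n^3)

For T(n) = 27T(n/3) + O(n^0): log_3(27) = 3.0000. This is Case 1 of the Master Theorem (c < log_b(a), work dominated by leaves), giving O(n^3).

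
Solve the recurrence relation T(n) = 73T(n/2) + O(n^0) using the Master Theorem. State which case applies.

Master Theorem for T(n) = 73T(n/2) + O(n^0):

a = 73, b = 2, c = 0
log_b(a) = log_2(73) = 6.1898

Case 1: c = 0 < log_2(73) = 6.1898
T(n) = O(n^(log_2 73))

For T(n) = 73T(n/2) + O(n^0): log_2(73) = 6.1898. This is Case 1 of the Master Theorem (c < log_b(a), work dominated by leaves), giving O(n^(log_2 73)).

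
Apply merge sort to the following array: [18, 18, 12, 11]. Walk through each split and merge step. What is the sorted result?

Merge sort trace:

Split: [18, 18, 12, 11] -> [18, 18] and [12, 11]
  Split: [18, 18] -> [18] and [18]
  Merge: [18] + [18] -> [18, 18]
  Split: [12, 11] -> [12] and [11]
  Merge: [12] + [11] -> [11, 12]
Merge: [18, 18] + [11, 12] -> [11, 12, 18, 18]

Final sorted array: [11, 12, 18, 18]

The merge sort proceeds by recursively splitting the array and merging sorted halves.
After all merges, the sorted array is [11, 12, 18, 18].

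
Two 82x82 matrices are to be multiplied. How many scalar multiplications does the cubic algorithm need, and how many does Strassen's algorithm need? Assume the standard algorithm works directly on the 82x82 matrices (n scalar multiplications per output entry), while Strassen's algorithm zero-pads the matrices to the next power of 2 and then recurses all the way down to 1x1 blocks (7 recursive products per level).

Matrix multiplication for 82x82 matrices:

Strassen's algorithm requires power-of-2 dimensions. Pad 82x82 to 128x128 (next power of 2).

Standard algorithm: 82^3 = 551368 multiplications
Strassen's algorithm: 7^(log2(128)) = 7^7 = 823543 multiplications
Difference: 551368 - 823543 = -272175 (Strassen uses MORE here due to padding overhead — for small or just-over-power-of-2 n, padding can outweigh the per-level savings)

Standard: 551368 multiplications (82^3). Strassen: 823543 multiplications (7^7, after padding to 128x128). Strassen reduces 8 recursive multiplications to 7 at each level.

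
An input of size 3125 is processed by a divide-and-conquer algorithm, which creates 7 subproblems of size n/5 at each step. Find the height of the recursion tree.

For divide and conquer with division factor 5:

Problem sizes at each level:
Level 0: 3125
Level 1: 625
Level 2: 125
Level 3: 25
Level 4: 5
Level 5: 1

The root is level 0 and the size-1 base case is level 5 (the tree spans levels 0 through 5, i.e. 6 levels counting the root), so the depth is the number of divisions: log_5(3125) = 5

The recursion tree depth is log_5(3125) = 5. At each level, the problem size is divided by 5, so it takes 5 divisions to reduce to a base case of size 1. The algorithm makes 7 recursive calls at each level.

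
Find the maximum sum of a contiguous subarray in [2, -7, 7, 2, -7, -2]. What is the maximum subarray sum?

Using Kadane's algorithm on [2, -7, 7, 2, -7, -2]:

Scanning through the array:
Position 1 (value -7): max_ending_here = -5, max_so_far = 2
Position 2 (value 7): max_ending_here = 7, max_so_far = 7
Position 3 (value 2): max_ending_here = 9, max_so_far = 9
Position 4 (value -7): max_ending_here = 2, max_so_far = 9
Position 5 (value -2): max_ending_here = 0, max_so_far = 9

Maximum subarray: [7, 2]
Maximum sum: 9

The maximum subarray is [7, 2] with sum 9. This subarray runs from index 2 to index 3.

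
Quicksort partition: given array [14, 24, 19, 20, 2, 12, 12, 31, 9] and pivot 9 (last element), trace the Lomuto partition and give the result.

Lomuto partition with pivot = 9:

Initial array: [14, 24, 19, 20, 2, 12, 12, 31, 9]

arr[0]=14 > 9: no swap
arr[1]=24 > 9: no swap
arr[2]=19 > 9: no swap
arr[3]=20 > 9: no swap
arr[4]=2 <= 9: swap with position 0, array becomes [2, 24, 19, 20, 14, 12, 12, 31, 9]
arr[5]=12 > 9: no swap
arr[6]=12 > 9: no swap
arr[7]=31 > 9: no swap

Place pivot at position 1: [2, 9, 19, 20, 14, 12, 12, 31, 24]
Pivot position: 1

After partitioning with pivot 9, the array becomes [2, 9, 19, 20, 14, 12, 12, 31, 24]. The pivot is placed at index 1. All elements to the left of the pivot are <= 9, and all elements to the right are > 9.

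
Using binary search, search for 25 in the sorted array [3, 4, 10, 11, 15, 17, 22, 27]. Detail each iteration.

Binary search for 25 in [3, 4, 10, 11, 15, 17, 22, 27]:

lo=0, hi=7, mid=3, arr[mid]=11 -> 11 < 25, search right half
lo=4, hi=7, mid=5, arr[mid]=17 -> 17 < 25, search right half
lo=6, hi=7, mid=6, arr[mid]=22 -> 22 < 25, search right half
lo=7, hi=7, mid=7, arr[mid]=27 -> 27 > 25, search left half
lo=7 > hi=6, target 25 not found

Binary search determines that 25 is not in the array after 4 comparisons. The search space was exhausted without finding the target.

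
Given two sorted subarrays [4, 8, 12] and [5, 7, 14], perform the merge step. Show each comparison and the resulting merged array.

Merging process:

Compare 4 vs 5: take 4 from left. Merged: [4]
Compare 8 vs 5: take 5 from right. Merged: [4, 5]
Compare 8 vs 7: take 7 from right. Merged: [4, 5, 7]
Compare 8 vs 14: take 8 from left. Merged: [4, 5, 7, 8]
Compare 12 vs 14: take 12 from left. Merged: [4, 5, 7, 8, 12]
Append remaining from right: [14]. Merged: [4, 5, 7, 8, 12, 14]

Final merged array: [4, 5, 7, 8, 12, 14]
Total comparisons: 5

The merged array is [4, 5, 7, 8, 12, 14], requiring 5 comparisons. The merge step runs in O(n) time where n is the total number of elements.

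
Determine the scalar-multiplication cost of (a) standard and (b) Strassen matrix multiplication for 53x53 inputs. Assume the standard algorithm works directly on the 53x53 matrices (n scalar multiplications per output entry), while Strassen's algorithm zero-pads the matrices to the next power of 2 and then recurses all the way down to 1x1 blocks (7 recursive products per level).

Matrix multiplication for 53x53 matrices:

Strassen's algorithm requires power-of-2 dimensions. Pad 53x53 to 64x64 (next power of 2).

Standard algorithm: 53^3 = 148877 multiplications
Strassen's algorithm: 7^(log2(64)) = 7^6 = 117649 multiplications
Savings: 148877 - 117649 = 31228 multiplications

Standard: 148877 multiplications (53^3). Strassen: 117649 multiplications (7^6, after padding to 64x64). Strassen reduces 8 recursive multiplications to 7 at each level.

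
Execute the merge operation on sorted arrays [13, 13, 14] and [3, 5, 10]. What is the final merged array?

Merging process:

Compare 13 vs 3: take 3 from right. Merged: [3]
Compare 13 vs 5: take 5 from right. Merged: [3, 5]
Compare 13 vs 10: take 10 from right. Merged: [3, 5, 10]
Append remaining from left: [13, 13, 14]. Merged: [3, 5, 10, 13, 13, 14]

Final merged array: [3, 5, 10, 13, 13, 14]
Total comparisons: 3

The merged array is [3, 5, 10, 13, 13, 14], requiring 3 comparisons. The merge step runs in O(n) time where n is the total number of elements.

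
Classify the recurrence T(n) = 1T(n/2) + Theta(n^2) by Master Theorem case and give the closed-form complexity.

Master Theorem for T(n) = 1T(n/2) + O(n^2):

a = 1, b = 2, c = 2
log_b(a) = log_2(1) = 0.0000

Case 3: c = 2 > log_2(1) = 0.0000
T(n) = O(n^2) = O(n^2)

For T(n) = 1T(n/2) + O(n^2): log_2(1) = 0.0000. This is Case 3 of the Master Theorem (c > log_b(a), work dominated by root), giving O(n^2).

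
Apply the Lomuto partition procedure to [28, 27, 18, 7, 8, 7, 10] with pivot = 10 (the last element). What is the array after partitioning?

Lomuto partition with pivot = 10:

Initial array: [28, 27, 18, 7, 8, 7, 10]

arr[0]=28 > 10: no swap
arr[1]=27 > 10: no swap
arr[2]=18 > 10: no swap
arr[3]=7 <= 10: swap with position 0, array becomes [7, 27, 18, 28, 8, 7, 10]
arr[4]=8 <= 10: swap with position 1, array becomes [7, 8, 18, 28, 27, 7, 10]
arr[5]=7 <= 10: swap with position 2, array becomes [7, 8, 7, 28, 27, 18, 10]

Place pivot at position 3: [7, 8, 7, 10, 27, 18, 28]
Pivot position: 3

After partitioning with pivot 10, the array becomes [7, 8, 7, 10, 27, 18, 28]. The pivot is placed at index 3. All elements to the left of the pivot are <= 10, and all elements to the right are > 10.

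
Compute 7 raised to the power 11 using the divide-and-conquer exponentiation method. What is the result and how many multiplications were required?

Computing 7^11 by squaring (build up from 7^1; each line after the first costs one multiplication):

7^1 = 7
7^2 = (7^1)^2 = 7^2 = 49
7^4 = (7^2)^2 = 49^2 = 2401
7^5 = 7 * 7^4 = 7 * 2401 = 16807
7^10 = (7^5)^2 = 16807^2 = 282475249
7^11 = 7 * 7^10 = 7 * 282475249 = 1977326743

Result: 1977326743
Multiplications needed: 5 (5 lines after 7^1)

7^11 = 1977326743. Using exponentiation by squaring, this requires 5 multiplications. The key idea: if the exponent is even, square the half-power; if odd, multiply by the base once.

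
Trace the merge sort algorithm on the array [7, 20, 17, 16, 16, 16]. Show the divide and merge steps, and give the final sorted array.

Merge sort trace:

Split: [7, 20, 17, 16, 16, 16] -> [7, 20, 17] and [16, 16, 16]
  Split: [7, 20, 17] -> [7] and [20, 17]
    Split: [20, 17] -> [20] and [17]
    Merge: [20] + [17] -> [17, 20]
  Merge: [7] + [17, 20] -> [7, 17, 20]
  Split: [16, 16, 16] -> [16] and [16, 16]
    Split: [16, 16] -> [16] and [16]
    Merge: [16] + [16] -> [16, 16]
  Merge: [16] + [16, 16] -> [16, 16, 16]
Merge: [7, 17, 20] + [16, 16, 16] -> [7, 16, 16, 16, 17, 20]

Final sorted array: [7, 16, 16, 16, 17, 20]

The merge sort proceeds by recursively splitting the array and merging sorted halves.
After all merges, the sorted array is [7, 16, 16, 16, 17, 20].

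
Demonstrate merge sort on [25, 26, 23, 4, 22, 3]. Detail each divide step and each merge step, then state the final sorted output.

Merge sort trace:

Split: [25, 26, 23, 4, 22, 3] -> [25, 26, 23] and [4, 22, 3]
  Split: [25, 26, 23] -> [25] and [26, 23]
    Split: [26, 23] -> [26] and [23]
    Merge: [26] + [23] -> [23, 26]
  Merge: [25] + [23, 26] -> [23, 25, 26]
  Split: [4, 22, 3] -> [4] and [22, 3]
    Split: [22, 3] -> [22] and [3]
    Merge: [22] + [3] -> [3, 22]
  Merge: [4] + [3, 22] -> [3, 4, 22]
Merge: [23, 25, 26] + [3, 4, 22] -> [3, 4, 22, 23, 25, 26]

Final sorted array: [3, 4, 22, 23, 25, 26]

The merge sort proceeds by recursively splitting the array and merging sorted halves.
After all merges, the sorted array is [3, 4, 22, 23, 25, 26].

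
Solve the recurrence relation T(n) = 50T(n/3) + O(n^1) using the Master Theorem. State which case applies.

Master Theorem for T(n) = 50T(n/3) + O(n^1):

a = 50, b = 3, c = 1
log_b(a) = log_3(50) = 3.5609

Case 1: c = 1 < log_3(50) = 3.5609
T(n) = O(n^(log_3 50))

For T(n) = 50T(n/3) + O(n^1): log_3(50) = 3.5609. This is Case 1 of the Master Theorem (c < log_b(a), work dominated by leaves), giving O(n^(log_3 50)).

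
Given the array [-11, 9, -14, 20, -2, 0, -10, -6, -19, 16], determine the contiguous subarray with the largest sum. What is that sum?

Using Kadane's algorithm on [-11, 9, -14, 20, -2, 0, -10, -6, -19, 16]:

Scanning through the array:
Position 1 (value 9): max_ending_here = 9, max_so_far = 9
Position 2 (value -14): max_ending_here = -5, max_so_far = 9
Position 3 (value 20): max_ending_here = 20, max_so_far = 20
Position 4 (value -2): max_ending_here = 18, max_so_far = 20
Position 5 (value 0): max_ending_here = 18, max_so_far = 20
Position 6 (value -10): max_ending_here = 8, max_so_far = 20
Position 7 (value -6): max_ending_here = 2, max_so_far = 20
Position 8 (value -19): max_ending_here = -17, max_so_far = 20
Position 9 (value 16): max_ending_here = 16, max_so_far = 20

Maximum subarray: [20]
Maximum sum: 20

The maximum subarray is [20] with sum 20. This subarray runs from index 3 to index 3.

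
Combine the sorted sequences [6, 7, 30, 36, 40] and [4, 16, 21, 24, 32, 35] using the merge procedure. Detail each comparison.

Merging process:

Compare 6 vs 4: take 4 from right. Merged: [4]
Compare 6 vs 16: take 6 from left. Merged: [4, 6]
Compare 7 vs 16: take 7 from left. Merged: [4, 6, 7]
Compare 30 vs 16: take 16 from right. Merged: [4, 6, 7, 16]
Compare 30 vs 21: take 21 from right. Merged: [4, 6, 7, 16, 21]
Compare 30 vs 24: take 24 from right. Merged: [4, 6, 7, 16, 21, 24]
Compare 30 vs 32: take 30 from left. Merged: [4, 6, 7, 16, 21, 24, 30]
Compare 36 vs 32: take 32 from right. Merged: [4, 6, 7, 16, 21, 24, 30, 32]
Compare 36 vs 35: take 35 from right. Merged: [4, 6, 7, 16, 21, 24, 30, 32, 35]
Append remaining from left: [36, 40]. Merged: [4, 6, 7, 16, 21, 24, 30, 32, 35, 36, 40]

Final merged array: [4, 6, 7, 16, 21, 24, 30, 32, 35, 36, 40]
Total comparisons: 9

The merged array is [4, 6, 7, 16, 21, 24, 30, 32, 35, 36, 40], requiring 9 comparisons. The merge step runs in O(n) time where n is the total number of elements.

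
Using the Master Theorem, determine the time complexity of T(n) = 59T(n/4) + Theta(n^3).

Master Theorem for T(n) = 59T(n/4) + O(n^3):

a = 59, b = 4, c = 3
log_b(a) = log_4(59) = 2.9413

Case 3: c = 3 > log_4(59) = 2.9413
T(n) = O(n^3) = O(n^3)

For T(n) = 59T(n/4) + O(n^3): log_4(59) = 2.9413. This is Case 3 of the Master Theorem (c > log_b(a), work dominated by root), giving O(n^3).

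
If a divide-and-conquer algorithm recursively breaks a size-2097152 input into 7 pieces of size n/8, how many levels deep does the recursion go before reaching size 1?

For divide and conquer with division factor 8:

Problem sizes at each level:
Level 0: 2097152
Level 1: 262144
Level 2: 32768
Level 3: 4096
Level 4: 512
Level 5: 64
Level 6: 8
Level 7: 1

The root is level 0 and the size-1 base case is level 7 (the tree spans levels 0 through 7, i.e. 8 levels counting the root), so the depth is the number of divisions: log_8(2097152) = 7

The recursion tree depth is log_8(2097152) = 7. At each level, the problem size is divided by 8, so it takes 7 divisions to reduce to a base case of size 1. The algorithm makes 7 recursive calls at each level.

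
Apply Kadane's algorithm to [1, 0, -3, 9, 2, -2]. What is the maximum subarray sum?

Using Kadane's algorithm on [1, 0, -3, 9, 2, -2]:

Scanning through the array:
Position 1 (value 0): max_ending_here = 1, max_so_far = 1
Position 2 (value -3): max_ending_here = -2, max_so_far = 1
Position 3 (value 9): max_ending_here = 9, max_so_far = 9
Position 4 (value 2): max_ending_here = 11, max_so_far = 11
Position 5 (value -2): max_ending_here = 9, max_so_far = 11

Maximum subarray: [9, 2]
Maximum sum: 11

The maximum subarray is [9, 2] with sum 11. This subarray runs from index 3 to index 4.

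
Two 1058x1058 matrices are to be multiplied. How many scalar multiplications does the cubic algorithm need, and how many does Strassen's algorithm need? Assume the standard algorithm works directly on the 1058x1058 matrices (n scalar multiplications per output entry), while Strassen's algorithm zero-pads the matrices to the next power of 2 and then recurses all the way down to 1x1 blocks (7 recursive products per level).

Matrix multiplication for 1058x1058 matrices:

Strassen's algorithm requires power-of-2 dimensions. Pad 1058x1058 to 2048x2048 (next power of 2).

Standard algorithm: 1058^3 = 1184287112 multiplications
Strassen's algorithm: 7^(log2(2048)) = 7^11 = 1977326743 multiplications
Difference: 1184287112 - 1977326743 = -793039631 (Strassen uses MORE here due to padding overhead — for small or just-over-power-of-2 n, padding can outweigh the per-level savings)

Standard: 1184287112 multiplications (1058^3). Strassen: 1977326743 multiplications (7^11, after padding to 2048x2048). Strassen reduces 8 recursive multiplications to 7 at each level.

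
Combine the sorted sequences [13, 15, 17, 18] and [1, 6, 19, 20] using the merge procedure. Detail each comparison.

Merging process:

Compare 13 vs 1: take 1 from right. Merged: [1]
Compare 13 vs 6: take 6 from right. Merged: [1, 6]
Compare 13 vs 19: take 13 from left. Merged: [1, 6, 13]
Compare 15 vs 19: take 15 from left. Merged: [1, 6, 13, 15]
Compare 17 vs 19: take 17 from left. Merged: [1, 6, 13, 15, 17]
Compare 18 vs 19: take 18 from left. Merged: [1, 6, 13, 15, 17, 18]
Append remaining from right: [19, 20]. Merged: [1, 6, 13, 15, 17, 18, 19, 20]

Final merged array: [1, 6, 13, 15, 17, 18, 19, 20]
Total comparisons: 6

The merged array is [1, 6, 13, 15, 17, 18, 19, 20], requiring 6 comparisons. The merge step runs in O(n) time where n is the total number of elements.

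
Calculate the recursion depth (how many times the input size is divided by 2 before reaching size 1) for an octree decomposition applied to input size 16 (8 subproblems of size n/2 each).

For divide and conquer with division factor 2:

Problem sizes at each level:
Level 0: 16
Level 1: 8
Level 2: 4
Level 3: 2
Level 4: 1

The root is level 0 and the size-1 base case is level 4 (the tree spans levels 0 through 4, i.e. 5 levels counting the root), so the depth is the number of divisions: log_2(16) = 4

The recursion tree depth is log_2(16) = 4. At each level, the problem size is divided by 2, so it takes 4 divisions to reduce to a base case of size 1. The algorithm makes 8 recursive calls at each level.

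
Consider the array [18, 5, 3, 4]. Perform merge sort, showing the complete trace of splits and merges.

Merge sort trace:

Split: [18, 5, 3, 4] -> [18, 5] and [3, 4]
  Split: [18, 5] -> [18] and [5]
  Merge: [18] + [5] -> [5, 18]
  Split: [3, 4] -> [3] and [4]
  Merge: [3] + [4] -> [3, 4]
Merge: [5, 18] + [3, 4] -> [3, 4, 5, 18]

Final sorted array: [3, 4, 5, 18]

The merge sort proceeds by recursively splitting the array and merging sorted halves.
After all merges, the sorted array is [3, 4, 5, 18].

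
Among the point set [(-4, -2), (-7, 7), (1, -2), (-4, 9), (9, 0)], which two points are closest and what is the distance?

Computing all pairwise distances among 5 points:

d((-4, -2), (-7, 7)) = 9.4868
d((-4, -2), (1, -2)) = 5.0
d((-4, -2), (-4, 9)) = 11.0
d((-4, -2), (9, 0)) = 13.1529
d((-7, 7), (1, -2)) = 12.0416
d((-7, 7), (-4, 9)) = 3.6056 <-- minimum
d((-7, 7), (9, 0)) = 17.4642
d((1, -2), (-4, 9)) = 12.083
d((1, -2), (9, 0)) = 8.2462
d((-4, 9), (9, 0)) = 15.8114

Closest pair: (-7, 7) and (-4, 9) with distance 3.6056

The closest pair is (-7, 7) and (-4, 9) with Euclidean distance 3.6056. For 5 points, brute-force pairwise comparison is shown above. For large n, the divide-and-conquer algorithm (sort by x, recurse on halves, check the dividing strip) achieves O(n log n).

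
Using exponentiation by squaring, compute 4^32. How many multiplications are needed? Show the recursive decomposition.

Computing 4^32 by squaring (build up from 4^1; each line after the first costs one multiplication):

4^1 = 4
4^2 = (4^1)^2 = 4^2 = 16
4^4 = (4^2)^2 = 16^2 = 256
4^8 = (4^4)^2 = 256^2 = 65536
4^16 = (4^8)^2 = 65536^2 = 4294967296
4^32 = (4^16)^2 = 4294967296^2 = 18446744073709551616

Result: 18446744073709551616
Multiplications needed: 5 (5 lines after 4^1)

4^32 = 18446744073709551616. Using exponentiation by squaring, this requires 5 multiplications. The key idea: if the exponent is even, square the half-power; if odd, multiply by the base once.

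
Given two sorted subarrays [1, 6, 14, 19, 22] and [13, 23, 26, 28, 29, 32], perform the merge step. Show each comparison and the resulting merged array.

Merging process:

Compare 1 vs 13: take 1 from left. Merged: [1]
Compare 6 vs 13: take 6 from left. Merged: [1, 6]
Compare 14 vs 13: take 13 from right. Merged: [1, 6, 13]
Compare 14 vs 23: take 14 from left. Merged: [1, 6, 13, 14]
Compare 19 vs 23: take 19 from left. Merged: [1, 6, 13, 14, 19]
Compare 22 vs 23: take 22 from left. Merged: [1, 6, 13, 14, 19, 22]
Append remaining from right: [23, 26, 28, 29, 32]. Merged: [1, 6, 13, 14, 19, 22, 23, 26, 28, 29, 32]

Final merged array: [1, 6, 13, 14, 19, 22, 23, 26, 28, 29, 32]
Total comparisons: 6

The merged array is [1, 6, 13, 14, 19, 22, 23, 26, 28, 29, 32], requiring 6 comparisons. The merge step runs in O(n) time where n is the total number of elements.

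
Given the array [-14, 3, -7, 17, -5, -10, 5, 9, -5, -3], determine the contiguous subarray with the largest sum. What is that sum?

Using Kadane's algorithm on [-14, 3, -7, 17, -5, -10, 5, 9, -5, -3]:

Scanning through the array:
Position 1 (value 3): max_ending_here = 3, max_so_far = 3
Position 2 (value -7): max_ending_here = -4, max_so_far = 3
Position 3 (value 17): max_ending_here = 17, max_so_far = 17
Position 4 (value -5): max_ending_here = 12, max_so_far = 17
Position 5 (value -10): max_ending_here = 2, max_so_far = 17
Position 6 (value 5): max_ending_here = 7, max_so_far = 17
Position 7 (value 9): max_ending_here = 16, max_so_far = 17
Position 8 (value -5): max_ending_here = 11, max_so_far = 17
Position 9 (value -3): max_ending_here = 8, max_so_far = 17

Maximum subarray: [17]
Maximum sum: 17

The maximum subarray is [17] with sum 17. This subarray runs from index 3 to index 3.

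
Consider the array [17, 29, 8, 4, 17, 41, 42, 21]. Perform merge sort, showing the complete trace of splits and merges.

Merge sort trace:

Split: [17, 29, 8, 4, 17, 41, 42, 21] -> [17, 29, 8, 4] and [17, 41, 42, 21]
  Split: [17, 29, 8, 4] -> [17, 29] and [8, 4]
    Split: [17, 29] -> [17] and [29]
    Merge: [17] + [29] -> [17, 29]
    Split: [8, 4] -> [8] and [4]
    Merge: [8] + [4] -> [4, 8]
  Merge: [17, 29] + [4, 8] -> [4, 8, 17, 29]
  Split: [17, 41, 42, 21] -> [17, 41] and [42, 21]
    Split: [17, 41] -> [17] and [41]
    Merge: [17] + [41] -> [17, 41]
    Split: [42, 21] -> [42] and [21]
    Merge: [42] + [21] -> [21, 42]
  Merge: [17, 41] + [21, 42] -> [17, 21, 41, 42]
Merge: [4, 8, 17, 29] + [17, 21, 41, 42] -> [4, 8, 17, 17, 21, 29, 41, 42]

Final sorted array: [4, 8, 17, 17, 21, 29, 41, 42]

The merge sort proceeds by recursively splitting the array and merging sorted halves.
After all merges, the sorted array is [4, 8, 17, 17, 21, 29, 41, 42].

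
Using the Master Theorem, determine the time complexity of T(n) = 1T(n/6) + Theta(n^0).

Master Theorem for T(n) = 1T(n/6) + O(n^0):

a = 1, b = 6, c = 0
log_b(a) = log_6(1) = 0.0000

Case 2: c = 0 = log_6(1) = 0.0000
T(n) = O(n^0 log n) = O(log n)

For T(n) = 1T(n/6) + O(n^0): log_6(1) = 0.0000. This is Case 2 of the Master Theorem (c = log_b(a), equal work at all levels), giving O(log n).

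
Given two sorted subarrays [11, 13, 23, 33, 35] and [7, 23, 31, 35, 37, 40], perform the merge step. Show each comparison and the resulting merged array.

Merging process:

Compare 11 vs 7: take 7 from right. Merged: [7]
Compare 11 vs 23: take 11 from left. Merged: [7, 11]
Compare 13 vs 23: take 13 from left. Merged: [7, 11, 13]
Compare 23 vs 23: take 23 from left. Merged: [7, 11, 13, 23]
Compare 33 vs 23: take 23 from right. Merged: [7, 11, 13, 23, 23]
Compare 33 vs 31: take 31 from right. Merged: [7, 11, 13, 23, 23, 31]
Compare 33 vs 35: take 33 from left. Merged: [7, 11, 13, 23, 23, 31, 33]
Compare 35 vs 35: take 35 from left. Merged: [7, 11, 13, 23, 23, 31, 33, 35]
Append remaining from right: [35, 37, 40]. Merged: [7, 11, 13, 23, 23, 31, 33, 35, 35, 37, 40]

Final merged array: [7, 11, 13, 23, 23, 31, 33, 35, 35, 37, 40]
Total comparisons: 8

The merged array is [7, 11, 13, 23, 23, 31, 33, 35, 35, 37, 40], requiring 8 comparisons. The merge step runs in O(n) time where n is the total number of elements.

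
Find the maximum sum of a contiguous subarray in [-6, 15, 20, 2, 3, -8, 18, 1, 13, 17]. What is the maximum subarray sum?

Using Kadane's algorithm on [-6, 15, 20, 2, 3, -8, 18, 1, 13, 17]:

Scanning through the array:
Position 1 (value 15): max_ending_here = 15, max_so_far = 15
Position 2 (value 20): max_ending_here = 35, max_so_far = 35
Position 3 (value 2): max_ending_here = 37, max_so_far = 37
Position 4 (value 3): max_ending_here = 40, max_so_far = 40
Position 5 (value -8): max_ending_here = 32, max_so_far = 40
Position 6 (value 18): max_ending_here = 50, max_so_far = 50
Position 7 (value 1): max_ending_here = 51, max_so_far = 51
Position 8 (value 13): max_ending_here = 64, max_so_far = 64
Position 9 (value 17): max_ending_here = 81, max_so_far = 81

Maximum subarray: [15, 20, 2, 3, -8, 18, 1, 13, 17]
Maximum sum: 81

The maximum subarray is [15, 20, 2, 3, -8, 18, 1, 13, 17] with sum 81. This subarray runs from index 1 to index 9.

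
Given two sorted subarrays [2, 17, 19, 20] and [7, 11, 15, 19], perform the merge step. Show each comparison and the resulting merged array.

Merging process:

Compare 2 vs 7: take 2 from left. Merged: [2]
Compare 17 vs 7: take 7 from right. Merged: [2, 7]
Compare 17 vs 11: take 11 from right. Merged: [2, 7, 11]
Compare 17 vs 15: take 15 from right. Merged: [2, 7, 11, 15]
Compare 17 vs 19: take 17 from left. Merged: [2, 7, 11, 15, 17]
Compare 19 vs 19: take 19 from left. Merged: [2, 7, 11, 15, 17, 19]
Compare 20 vs 19: take 19 from right. Merged: [2, 7, 11, 15, 17, 19, 19]
Append remaining from left: [20]. Merged: [2, 7, 11, 15, 17, 19, 19, 20]

Final merged array: [2, 7, 11, 15, 17, 19, 19, 20]
Total comparisons: 7

The merged array is [2, 7, 11, 15, 17, 19, 19, 20], requiring 7 comparisons. The merge step runs in O(n) time where n is the total number of elements.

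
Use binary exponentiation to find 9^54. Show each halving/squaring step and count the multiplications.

Computing 9^54 by squaring (build up from 9^1; each line after the first costs one multiplication):

9^1 = 9
9^2 = (9^1)^2 = 9^2 = 81
9^3 = 9 * 9^2 = 9 * 81 = 729
9^6 = (9^3)^2 = 729^2 = 531441
9^12 = (9^6)^2 = 531441^2 = 282429536481
9^13 = 9 * 9^12 = 9 * 282429536481 = 2541865828329
9^26 = (9^13)^2 = 2541865828329^2 = 6461081889226673298932241
9^27 = 9 * 9^26 = 9 * 6461081889226673298932241 = 58149737003040059690390169
9^54 = (9^27)^2 = 58149737003040059690390169^2 = 3381391913522726342930221472392241170198527451848561

Result: 3381391913522726342930221472392241170198527451848561
Multiplications needed: 8 (8 lines after 9^1)

9^54 = 3381391913522726342930221472392241170198527451848561. Using exponentiation by squaring, this requires 8 multiplications. The key idea: if the exponent is even, square the half-power; if odd, multiply by the base once.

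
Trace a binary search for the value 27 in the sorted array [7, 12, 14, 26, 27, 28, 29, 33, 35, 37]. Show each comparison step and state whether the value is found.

Binary search for 27 in [7, 12, 14, 26, 27, 28, 29, 33, 35, 37]:

lo=0, hi=9, mid=4, arr[mid]=27 -> Found target at index 4!

Binary search finds 27 at index 4 after 1 comparisons. The search repeatedly halves the search space by comparing with the middle element.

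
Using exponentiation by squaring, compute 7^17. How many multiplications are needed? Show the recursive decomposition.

Computing 7^17 by squaring (build up from 7^1; each line after the first costs one multiplication):

7^1 = 7
7^2 = (7^1)^2 = 7^2 = 49
7^4 = (7^2)^2 = 49^2 = 2401
7^8 = (7^4)^2 = 2401^2 = 5764801
7^16 = (7^8)^2 = 5764801^2 = 33232930569601
7^17 = 7 * 7^16 = 7 * 33232930569601 = 232630513987207

Result: 232630513987207
Multiplications needed: 5 (5 lines after 7^1)

7^17 = 232630513987207. Using exponentiation by squaring, this requires 5 multiplications. The key idea: if the exponent is even, square the half-power; if odd, multiply by the base once.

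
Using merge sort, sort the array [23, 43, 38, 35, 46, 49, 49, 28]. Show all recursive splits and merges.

Merge sort trace:

Split: [23, 43, 38, 35, 46, 49, 49, 28] -> [23, 43, 38, 35] and [46, 49, 49, 28]
  Split: [23, 43, 38, 35] -> [23, 43] and [38, 35]
    Split: [23, 43] -> [23] and [43]
    Merge: [23] + [43] -> [23, 43]
    Split: [38, 35] -> [38] and [35]
    Merge: [38] + [35] -> [35, 38]
  Merge: [23, 43] + [35, 38] -> [23, 35, 38, 43]
  Split: [46, 49, 49, 28] -> [46, 49] and [49, 28]
    Split: [46, 49] -> [46] and [49]
    Merge: [46] + [49] -> [46, 49]
    Split: [49, 28] -> [49] and [28]
    Merge: [49] + [28] -> [28, 49]
  Merge: [46, 49] + [28, 49] -> [28, 46, 49, 49]
Merge: [23, 35, 38, 43] + [28, 46, 49, 49] -> [23, 28, 35, 38, 43, 46, 49, 49]

Final sorted array: [23, 28, 35, 38, 43, 46, 49, 49]

The merge sort proceeds by recursively splitting the array and merging sorted halves.
After all merges, the sorted array is [23, 28, 35, 38, 43, 46, 49, 49].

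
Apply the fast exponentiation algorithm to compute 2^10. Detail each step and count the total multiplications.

Computing 2^10 by squaring (build up from 2^1; each line after the first costs one multiplication):

2^1 = 2
2^2 = (2^1)^2 = 2^2 = 4
2^4 = (2^2)^2 = 4^2 = 16
2^5 = 2 * 2^4 = 2 * 16 = 32
2^10 = (2^5)^2 = 32^2 = 1024

Result: 1024
Multiplications needed: 4 (4 lines after 2^1)

2^10 = 1024. Using exponentiation by squaring, this requires 4 multiplications. The key idea: if the exponent is even, square the half-power; if odd, multiply by the base once.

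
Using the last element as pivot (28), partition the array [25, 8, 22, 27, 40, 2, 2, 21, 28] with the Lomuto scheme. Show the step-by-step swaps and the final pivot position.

Lomuto partition with pivot = 28:

Initial array: [25, 8, 22, 27, 40, 2, 2, 21, 28]

arr[0]=25 <= 28: swap with position 0, array becomes [25, 8, 22, 27, 40, 2, 2, 21, 28]
arr[1]=8 <= 28: swap with position 1, array becomes [25, 8, 22, 27, 40, 2, 2, 21, 28]
arr[2]=22 <= 28: swap with position 2, array becomes [25, 8, 22, 27, 40, 2, 2, 21, 28]
arr[3]=27 <= 28: swap with position 3, array becomes [25, 8, 22, 27, 40, 2, 2, 21, 28]
arr[4]=40 > 28: no swap
arr[5]=2 <= 28: swap with position 4, array becomes [25, 8, 22, 27, 2, 40, 2, 21, 28]
arr[6]=2 <= 28: swap with position 5, array becomes [25, 8, 22, 27, 2, 2, 40, 21, 28]
arr[7]=21 <= 28: swap with position 6, array becomes [25, 8, 22, 27, 2, 2, 21, 40, 28]

Place pivot at position 7: [25, 8, 22, 27, 2, 2, 21, 28, 40]
Pivot position: 7

After partitioning with pivot 28, the array becomes [25, 8, 22, 27, 2, 2, 21, 28, 40]. The pivot is placed at index 7. All elements to the left of the pivot are <= 28, and all elements to the right are > 28.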